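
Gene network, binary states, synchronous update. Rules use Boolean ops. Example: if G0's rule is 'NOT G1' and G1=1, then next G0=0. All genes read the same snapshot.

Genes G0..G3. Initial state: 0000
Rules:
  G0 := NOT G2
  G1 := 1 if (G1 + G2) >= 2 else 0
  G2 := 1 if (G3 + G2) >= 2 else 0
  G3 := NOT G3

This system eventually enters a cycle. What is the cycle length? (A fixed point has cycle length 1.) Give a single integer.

Answer: 2

Derivation:
Step 0: 0000
Step 1: G0=NOT G2=NOT 0=1 G1=(0+0>=2)=0 G2=(0+0>=2)=0 G3=NOT G3=NOT 0=1 -> 1001
Step 2: G0=NOT G2=NOT 0=1 G1=(0+0>=2)=0 G2=(1+0>=2)=0 G3=NOT G3=NOT 1=0 -> 1000
Step 3: G0=NOT G2=NOT 0=1 G1=(0+0>=2)=0 G2=(0+0>=2)=0 G3=NOT G3=NOT 0=1 -> 1001
State from step 3 equals state from step 1 -> cycle length 2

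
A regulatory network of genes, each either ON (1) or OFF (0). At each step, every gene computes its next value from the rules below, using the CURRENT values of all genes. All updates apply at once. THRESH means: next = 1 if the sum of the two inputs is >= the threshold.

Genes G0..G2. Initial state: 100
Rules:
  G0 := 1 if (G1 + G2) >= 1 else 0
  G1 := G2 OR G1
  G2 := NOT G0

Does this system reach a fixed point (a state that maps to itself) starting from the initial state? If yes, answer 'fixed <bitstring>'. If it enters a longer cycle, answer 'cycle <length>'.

Answer: fixed 110

Derivation:
Step 0: 100
Step 1: G0=(0+0>=1)=0 G1=G2|G1=0|0=0 G2=NOT G0=NOT 1=0 -> 000
Step 2: G0=(0+0>=1)=0 G1=G2|G1=0|0=0 G2=NOT G0=NOT 0=1 -> 001
Step 3: G0=(0+1>=1)=1 G1=G2|G1=1|0=1 G2=NOT G0=NOT 0=1 -> 111
Step 4: G0=(1+1>=1)=1 G1=G2|G1=1|1=1 G2=NOT G0=NOT 1=0 -> 110
Step 5: G0=(1+0>=1)=1 G1=G2|G1=0|1=1 G2=NOT G0=NOT 1=0 -> 110
Fixed point reached at step 4: 110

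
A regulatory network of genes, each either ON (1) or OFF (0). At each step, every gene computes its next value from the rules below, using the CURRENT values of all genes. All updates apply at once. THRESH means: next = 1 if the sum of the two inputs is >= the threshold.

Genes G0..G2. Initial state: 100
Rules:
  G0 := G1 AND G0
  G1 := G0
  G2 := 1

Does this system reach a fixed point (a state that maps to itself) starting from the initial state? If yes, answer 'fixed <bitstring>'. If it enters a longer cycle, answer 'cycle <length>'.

Answer: fixed 001

Derivation:
Step 0: 100
Step 1: G0=G1&G0=0&1=0 G1=G0=1 G2=1(const) -> 011
Step 2: G0=G1&G0=1&0=0 G1=G0=0 G2=1(const) -> 001
Step 3: G0=G1&G0=0&0=0 G1=G0=0 G2=1(const) -> 001
Fixed point reached at step 2: 001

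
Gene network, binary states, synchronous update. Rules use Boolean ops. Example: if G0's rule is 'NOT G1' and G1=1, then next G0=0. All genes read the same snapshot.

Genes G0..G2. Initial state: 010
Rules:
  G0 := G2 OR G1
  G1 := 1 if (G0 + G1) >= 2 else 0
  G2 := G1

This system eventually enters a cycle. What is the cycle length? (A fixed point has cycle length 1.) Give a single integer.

Step 0: 010
Step 1: G0=G2|G1=0|1=1 G1=(0+1>=2)=0 G2=G1=1 -> 101
Step 2: G0=G2|G1=1|0=1 G1=(1+0>=2)=0 G2=G1=0 -> 100
Step 3: G0=G2|G1=0|0=0 G1=(1+0>=2)=0 G2=G1=0 -> 000
Step 4: G0=G2|G1=0|0=0 G1=(0+0>=2)=0 G2=G1=0 -> 000
State from step 4 equals state from step 3 -> cycle length 1

Answer: 1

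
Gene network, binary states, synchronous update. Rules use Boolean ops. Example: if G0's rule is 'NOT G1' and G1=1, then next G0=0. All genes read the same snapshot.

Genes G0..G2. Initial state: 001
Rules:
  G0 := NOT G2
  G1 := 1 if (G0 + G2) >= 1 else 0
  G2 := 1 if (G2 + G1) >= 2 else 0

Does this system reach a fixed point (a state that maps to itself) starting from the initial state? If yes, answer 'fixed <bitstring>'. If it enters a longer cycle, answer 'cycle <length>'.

Answer: fixed 110

Derivation:
Step 0: 001
Step 1: G0=NOT G2=NOT 1=0 G1=(0+1>=1)=1 G2=(1+0>=2)=0 -> 010
Step 2: G0=NOT G2=NOT 0=1 G1=(0+0>=1)=0 G2=(0+1>=2)=0 -> 100
Step 3: G0=NOT G2=NOT 0=1 G1=(1+0>=1)=1 G2=(0+0>=2)=0 -> 110
Step 4: G0=NOT G2=NOT 0=1 G1=(1+0>=1)=1 G2=(0+1>=2)=0 -> 110
Fixed point reached at step 3: 110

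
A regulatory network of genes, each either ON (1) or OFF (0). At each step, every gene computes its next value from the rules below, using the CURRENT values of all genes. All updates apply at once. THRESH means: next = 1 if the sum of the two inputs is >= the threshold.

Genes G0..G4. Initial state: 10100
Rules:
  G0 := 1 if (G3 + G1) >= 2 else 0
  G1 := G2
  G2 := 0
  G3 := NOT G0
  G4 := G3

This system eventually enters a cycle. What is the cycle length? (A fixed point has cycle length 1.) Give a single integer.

Step 0: 10100
Step 1: G0=(0+0>=2)=0 G1=G2=1 G2=0(const) G3=NOT G0=NOT 1=0 G4=G3=0 -> 01000
Step 2: G0=(0+1>=2)=0 G1=G2=0 G2=0(const) G3=NOT G0=NOT 0=1 G4=G3=0 -> 00010
Step 3: G0=(1+0>=2)=0 G1=G2=0 G2=0(const) G3=NOT G0=NOT 0=1 G4=G3=1 -> 00011
Step 4: G0=(1+0>=2)=0 G1=G2=0 G2=0(const) G3=NOT G0=NOT 0=1 G4=G3=1 -> 00011
State from step 4 equals state from step 3 -> cycle length 1

Answer: 1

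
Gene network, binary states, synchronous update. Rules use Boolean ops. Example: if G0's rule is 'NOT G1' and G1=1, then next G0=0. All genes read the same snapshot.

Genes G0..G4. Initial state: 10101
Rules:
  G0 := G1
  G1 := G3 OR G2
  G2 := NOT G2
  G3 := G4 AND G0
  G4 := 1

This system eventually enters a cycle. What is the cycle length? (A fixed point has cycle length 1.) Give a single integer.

Step 0: 10101
Step 1: G0=G1=0 G1=G3|G2=0|1=1 G2=NOT G2=NOT 1=0 G3=G4&G0=1&1=1 G4=1(const) -> 01011
Step 2: G0=G1=1 G1=G3|G2=1|0=1 G2=NOT G2=NOT 0=1 G3=G4&G0=1&0=0 G4=1(const) -> 11101
Step 3: G0=G1=1 G1=G3|G2=0|1=1 G2=NOT G2=NOT 1=0 G3=G4&G0=1&1=1 G4=1(const) -> 11011
Step 4: G0=G1=1 G1=G3|G2=1|0=1 G2=NOT G2=NOT 0=1 G3=G4&G0=1&1=1 G4=1(const) -> 11111
Step 5: G0=G1=1 G1=G3|G2=1|1=1 G2=NOT G2=NOT 1=0 G3=G4&G0=1&1=1 G4=1(const) -> 11011
State from step 5 equals state from step 3 -> cycle length 2

Answer: 2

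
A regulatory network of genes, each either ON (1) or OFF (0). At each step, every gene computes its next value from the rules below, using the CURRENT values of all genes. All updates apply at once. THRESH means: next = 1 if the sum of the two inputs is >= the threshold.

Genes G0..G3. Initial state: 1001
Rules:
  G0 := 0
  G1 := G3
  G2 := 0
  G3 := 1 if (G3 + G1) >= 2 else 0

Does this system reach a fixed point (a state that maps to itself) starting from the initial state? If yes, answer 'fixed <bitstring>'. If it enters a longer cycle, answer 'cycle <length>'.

Answer: fixed 0000

Derivation:
Step 0: 1001
Step 1: G0=0(const) G1=G3=1 G2=0(const) G3=(1+0>=2)=0 -> 0100
Step 2: G0=0(const) G1=G3=0 G2=0(const) G3=(0+1>=2)=0 -> 0000
Step 3: G0=0(const) G1=G3=0 G2=0(const) G3=(0+0>=2)=0 -> 0000
Fixed point reached at step 2: 0000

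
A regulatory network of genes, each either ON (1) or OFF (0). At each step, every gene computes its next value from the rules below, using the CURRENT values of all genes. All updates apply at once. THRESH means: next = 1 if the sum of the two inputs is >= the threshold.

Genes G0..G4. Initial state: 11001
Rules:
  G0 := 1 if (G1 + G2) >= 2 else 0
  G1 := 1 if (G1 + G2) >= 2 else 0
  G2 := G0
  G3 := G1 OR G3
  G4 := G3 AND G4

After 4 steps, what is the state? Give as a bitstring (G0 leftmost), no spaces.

Step 1: G0=(1+0>=2)=0 G1=(1+0>=2)=0 G2=G0=1 G3=G1|G3=1|0=1 G4=G3&G4=0&1=0 -> 00110
Step 2: G0=(0+1>=2)=0 G1=(0+1>=2)=0 G2=G0=0 G3=G1|G3=0|1=1 G4=G3&G4=1&0=0 -> 00010
Step 3: G0=(0+0>=2)=0 G1=(0+0>=2)=0 G2=G0=0 G3=G1|G3=0|1=1 G4=G3&G4=1&0=0 -> 00010
Step 4: G0=(0+0>=2)=0 G1=(0+0>=2)=0 G2=G0=0 G3=G1|G3=0|1=1 G4=G3&G4=1&0=0 -> 00010

00010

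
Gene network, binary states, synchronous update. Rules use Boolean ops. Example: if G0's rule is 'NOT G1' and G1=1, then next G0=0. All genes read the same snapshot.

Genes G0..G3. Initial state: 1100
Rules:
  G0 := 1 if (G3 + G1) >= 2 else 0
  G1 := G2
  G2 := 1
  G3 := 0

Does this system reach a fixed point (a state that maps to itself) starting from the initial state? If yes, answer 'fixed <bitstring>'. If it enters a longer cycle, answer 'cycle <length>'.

Answer: fixed 0110

Derivation:
Step 0: 1100
Step 1: G0=(0+1>=2)=0 G1=G2=0 G2=1(const) G3=0(const) -> 0010
Step 2: G0=(0+0>=2)=0 G1=G2=1 G2=1(const) G3=0(const) -> 0110
Step 3: G0=(0+1>=2)=0 G1=G2=1 G2=1(const) G3=0(const) -> 0110
Fixed point reached at step 2: 0110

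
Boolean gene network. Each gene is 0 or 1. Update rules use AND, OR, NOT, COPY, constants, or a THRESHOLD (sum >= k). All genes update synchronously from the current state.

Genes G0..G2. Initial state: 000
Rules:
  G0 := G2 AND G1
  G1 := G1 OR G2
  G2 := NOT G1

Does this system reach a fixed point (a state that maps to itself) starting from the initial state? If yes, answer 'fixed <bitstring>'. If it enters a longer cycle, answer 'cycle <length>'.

Answer: fixed 010

Derivation:
Step 0: 000
Step 1: G0=G2&G1=0&0=0 G1=G1|G2=0|0=0 G2=NOT G1=NOT 0=1 -> 001
Step 2: G0=G2&G1=1&0=0 G1=G1|G2=0|1=1 G2=NOT G1=NOT 0=1 -> 011
Step 3: G0=G2&G1=1&1=1 G1=G1|G2=1|1=1 G2=NOT G1=NOT 1=0 -> 110
Step 4: G0=G2&G1=0&1=0 G1=G1|G2=1|0=1 G2=NOT G1=NOT 1=0 -> 010
Step 5: G0=G2&G1=0&1=0 G1=G1|G2=1|0=1 G2=NOT G1=NOT 1=0 -> 010
Fixed point reached at step 4: 010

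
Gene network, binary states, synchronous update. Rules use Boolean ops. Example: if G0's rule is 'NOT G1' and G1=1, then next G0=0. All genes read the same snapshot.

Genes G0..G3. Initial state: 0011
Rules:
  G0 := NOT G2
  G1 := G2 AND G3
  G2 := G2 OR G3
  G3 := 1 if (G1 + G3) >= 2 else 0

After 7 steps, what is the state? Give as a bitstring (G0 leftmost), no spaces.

Step 1: G0=NOT G2=NOT 1=0 G1=G2&G3=1&1=1 G2=G2|G3=1|1=1 G3=(0+1>=2)=0 -> 0110
Step 2: G0=NOT G2=NOT 1=0 G1=G2&G3=1&0=0 G2=G2|G3=1|0=1 G3=(1+0>=2)=0 -> 0010
Step 3: G0=NOT G2=NOT 1=0 G1=G2&G3=1&0=0 G2=G2|G3=1|0=1 G3=(0+0>=2)=0 -> 0010
Step 4: G0=NOT G2=NOT 1=0 G1=G2&G3=1&0=0 G2=G2|G3=1|0=1 G3=(0+0>=2)=0 -> 0010
Step 5: G0=NOT G2=NOT 1=0 G1=G2&G3=1&0=0 G2=G2|G3=1|0=1 G3=(0+0>=2)=0 -> 0010
Step 6: G0=NOT G2=NOT 1=0 G1=G2&G3=1&0=0 G2=G2|G3=1|0=1 G3=(0+0>=2)=0 -> 0010
Step 7: G0=NOT G2=NOT 1=0 G1=G2&G3=1&0=0 G2=G2|G3=1|0=1 G3=(0+0>=2)=0 -> 0010

0010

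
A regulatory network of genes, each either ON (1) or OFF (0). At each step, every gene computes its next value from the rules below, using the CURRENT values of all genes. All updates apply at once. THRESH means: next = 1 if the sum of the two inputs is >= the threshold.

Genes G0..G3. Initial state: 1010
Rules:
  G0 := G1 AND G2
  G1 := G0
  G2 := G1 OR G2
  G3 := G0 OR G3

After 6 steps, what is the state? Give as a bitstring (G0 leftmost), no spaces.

Step 1: G0=G1&G2=0&1=0 G1=G0=1 G2=G1|G2=0|1=1 G3=G0|G3=1|0=1 -> 0111
Step 2: G0=G1&G2=1&1=1 G1=G0=0 G2=G1|G2=1|1=1 G3=G0|G3=0|1=1 -> 1011
Step 3: G0=G1&G2=0&1=0 G1=G0=1 G2=G1|G2=0|1=1 G3=G0|G3=1|1=1 -> 0111
Step 4: G0=G1&G2=1&1=1 G1=G0=0 G2=G1|G2=1|1=1 G3=G0|G3=0|1=1 -> 1011
Step 5: G0=G1&G2=0&1=0 G1=G0=1 G2=G1|G2=0|1=1 G3=G0|G3=1|1=1 -> 0111
Step 6: G0=G1&G2=1&1=1 G1=G0=0 G2=G1|G2=1|1=1 G3=G0|G3=0|1=1 -> 1011

1011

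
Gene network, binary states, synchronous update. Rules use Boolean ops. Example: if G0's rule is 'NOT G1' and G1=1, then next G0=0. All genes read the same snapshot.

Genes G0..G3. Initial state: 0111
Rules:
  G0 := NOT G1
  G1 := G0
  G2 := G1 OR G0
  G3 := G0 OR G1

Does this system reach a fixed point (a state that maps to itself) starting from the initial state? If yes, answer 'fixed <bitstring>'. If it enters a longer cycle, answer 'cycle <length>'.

Answer: cycle 4

Derivation:
Step 0: 0111
Step 1: G0=NOT G1=NOT 1=0 G1=G0=0 G2=G1|G0=1|0=1 G3=G0|G1=0|1=1 -> 0011
Step 2: G0=NOT G1=NOT 0=1 G1=G0=0 G2=G1|G0=0|0=0 G3=G0|G1=0|0=0 -> 1000
Step 3: G0=NOT G1=NOT 0=1 G1=G0=1 G2=G1|G0=0|1=1 G3=G0|G1=1|0=1 -> 1111
Step 4: G0=NOT G1=NOT 1=0 G1=G0=1 G2=G1|G0=1|1=1 G3=G0|G1=1|1=1 -> 0111
Cycle of length 4 starting at step 0 -> no fixed point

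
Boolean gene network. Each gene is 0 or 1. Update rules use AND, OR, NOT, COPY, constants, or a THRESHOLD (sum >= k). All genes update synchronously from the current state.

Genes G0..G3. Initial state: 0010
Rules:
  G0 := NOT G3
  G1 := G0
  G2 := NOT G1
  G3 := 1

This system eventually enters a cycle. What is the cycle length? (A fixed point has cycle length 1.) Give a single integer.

Step 0: 0010
Step 1: G0=NOT G3=NOT 0=1 G1=G0=0 G2=NOT G1=NOT 0=1 G3=1(const) -> 1011
Step 2: G0=NOT G3=NOT 1=0 G1=G0=1 G2=NOT G1=NOT 0=1 G3=1(const) -> 0111
Step 3: G0=NOT G3=NOT 1=0 G1=G0=0 G2=NOT G1=NOT 1=0 G3=1(const) -> 0001
Step 4: G0=NOT G3=NOT 1=0 G1=G0=0 G2=NOT G1=NOT 0=1 G3=1(const) -> 0011
Step 5: G0=NOT G3=NOT 1=0 G1=G0=0 G2=NOT G1=NOT 0=1 G3=1(const) -> 0011
State from step 5 equals state from step 4 -> cycle length 1

Answer: 1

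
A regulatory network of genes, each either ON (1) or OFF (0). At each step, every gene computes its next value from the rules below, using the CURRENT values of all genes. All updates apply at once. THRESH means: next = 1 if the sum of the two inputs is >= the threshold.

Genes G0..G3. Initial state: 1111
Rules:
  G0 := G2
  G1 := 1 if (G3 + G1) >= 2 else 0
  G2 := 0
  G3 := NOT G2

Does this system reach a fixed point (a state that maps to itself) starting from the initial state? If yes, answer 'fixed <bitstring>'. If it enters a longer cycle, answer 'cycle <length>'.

Answer: fixed 0001

Derivation:
Step 0: 1111
Step 1: G0=G2=1 G1=(1+1>=2)=1 G2=0(const) G3=NOT G2=NOT 1=0 -> 1100
Step 2: G0=G2=0 G1=(0+1>=2)=0 G2=0(const) G3=NOT G2=NOT 0=1 -> 0001
Step 3: G0=G2=0 G1=(1+0>=2)=0 G2=0(const) G3=NOT G2=NOT 0=1 -> 0001
Fixed point reached at step 2: 0001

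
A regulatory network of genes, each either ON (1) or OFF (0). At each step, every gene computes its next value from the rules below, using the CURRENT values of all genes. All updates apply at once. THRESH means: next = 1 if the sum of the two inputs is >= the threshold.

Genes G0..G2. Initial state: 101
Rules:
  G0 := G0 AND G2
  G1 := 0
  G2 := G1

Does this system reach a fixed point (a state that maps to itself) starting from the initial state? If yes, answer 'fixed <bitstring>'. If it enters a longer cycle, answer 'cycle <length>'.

Step 0: 101
Step 1: G0=G0&G2=1&1=1 G1=0(const) G2=G1=0 -> 100
Step 2: G0=G0&G2=1&0=0 G1=0(const) G2=G1=0 -> 000
Step 3: G0=G0&G2=0&0=0 G1=0(const) G2=G1=0 -> 000
Fixed point reached at step 2: 000

Answer: fixed 000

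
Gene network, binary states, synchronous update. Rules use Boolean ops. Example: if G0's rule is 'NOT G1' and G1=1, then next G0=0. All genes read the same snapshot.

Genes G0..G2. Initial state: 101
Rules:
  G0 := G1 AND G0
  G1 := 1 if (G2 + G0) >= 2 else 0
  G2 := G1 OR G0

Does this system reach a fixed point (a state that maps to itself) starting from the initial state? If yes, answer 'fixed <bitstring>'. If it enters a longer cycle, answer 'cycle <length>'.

Answer: fixed 000

Derivation:
Step 0: 101
Step 1: G0=G1&G0=0&1=0 G1=(1+1>=2)=1 G2=G1|G0=0|1=1 -> 011
Step 2: G0=G1&G0=1&0=0 G1=(1+0>=2)=0 G2=G1|G0=1|0=1 -> 001
Step 3: G0=G1&G0=0&0=0 G1=(1+0>=2)=0 G2=G1|G0=0|0=0 -> 000
Step 4: G0=G1&G0=0&0=0 G1=(0+0>=2)=0 G2=G1|G0=0|0=0 -> 000
Fixed point reached at step 3: 000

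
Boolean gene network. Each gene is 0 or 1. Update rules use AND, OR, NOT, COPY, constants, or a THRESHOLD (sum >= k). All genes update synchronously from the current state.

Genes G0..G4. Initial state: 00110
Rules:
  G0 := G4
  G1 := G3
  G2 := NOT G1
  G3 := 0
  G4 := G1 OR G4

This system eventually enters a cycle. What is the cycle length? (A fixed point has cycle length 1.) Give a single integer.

Step 0: 00110
Step 1: G0=G4=0 G1=G3=1 G2=NOT G1=NOT 0=1 G3=0(const) G4=G1|G4=0|0=0 -> 01100
Step 2: G0=G4=0 G1=G3=0 G2=NOT G1=NOT 1=0 G3=0(const) G4=G1|G4=1|0=1 -> 00001
Step 3: G0=G4=1 G1=G3=0 G2=NOT G1=NOT 0=1 G3=0(const) G4=G1|G4=0|1=1 -> 10101
Step 4: G0=G4=1 G1=G3=0 G2=NOT G1=NOT 0=1 G3=0(const) G4=G1|G4=0|1=1 -> 10101
State from step 4 equals state from step 3 -> cycle length 1

Answer: 1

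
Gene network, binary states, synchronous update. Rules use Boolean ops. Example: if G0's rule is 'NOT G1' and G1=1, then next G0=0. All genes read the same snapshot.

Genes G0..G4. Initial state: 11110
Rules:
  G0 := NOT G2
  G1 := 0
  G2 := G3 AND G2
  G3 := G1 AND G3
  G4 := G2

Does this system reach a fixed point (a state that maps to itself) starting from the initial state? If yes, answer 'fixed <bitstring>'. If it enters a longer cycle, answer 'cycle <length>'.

Step 0: 11110
Step 1: G0=NOT G2=NOT 1=0 G1=0(const) G2=G3&G2=1&1=1 G3=G1&G3=1&1=1 G4=G2=1 -> 00111
Step 2: G0=NOT G2=NOT 1=0 G1=0(const) G2=G3&G2=1&1=1 G3=G1&G3=0&1=0 G4=G2=1 -> 00101
Step 3: G0=NOT G2=NOT 1=0 G1=0(const) G2=G3&G2=0&1=0 G3=G1&G3=0&0=0 G4=G2=1 -> 00001
Step 4: G0=NOT G2=NOT 0=1 G1=0(const) G2=G3&G2=0&0=0 G3=G1&G3=0&0=0 G4=G2=0 -> 10000
Step 5: G0=NOT G2=NOT 0=1 G1=0(const) G2=G3&G2=0&0=0 G3=G1&G3=0&0=0 G4=G2=0 -> 10000
Fixed point reached at step 4: 10000

Answer: fixed 10000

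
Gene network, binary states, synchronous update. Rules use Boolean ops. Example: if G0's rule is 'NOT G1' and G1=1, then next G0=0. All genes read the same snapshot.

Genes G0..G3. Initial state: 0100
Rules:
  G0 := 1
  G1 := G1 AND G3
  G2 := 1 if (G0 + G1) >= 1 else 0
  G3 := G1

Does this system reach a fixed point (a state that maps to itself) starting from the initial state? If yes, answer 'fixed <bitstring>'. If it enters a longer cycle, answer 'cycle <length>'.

Answer: fixed 1010

Derivation:
Step 0: 0100
Step 1: G0=1(const) G1=G1&G3=1&0=0 G2=(0+1>=1)=1 G3=G1=1 -> 1011
Step 2: G0=1(const) G1=G1&G3=0&1=0 G2=(1+0>=1)=1 G3=G1=0 -> 1010
Step 3: G0=1(const) G1=G1&G3=0&0=0 G2=(1+0>=1)=1 G3=G1=0 -> 1010
Fixed point reached at step 2: 1010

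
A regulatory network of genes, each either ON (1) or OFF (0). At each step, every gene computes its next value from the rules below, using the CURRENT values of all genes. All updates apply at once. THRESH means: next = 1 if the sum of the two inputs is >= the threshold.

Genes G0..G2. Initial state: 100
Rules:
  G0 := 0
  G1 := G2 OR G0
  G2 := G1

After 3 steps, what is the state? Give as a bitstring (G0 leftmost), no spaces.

Step 1: G0=0(const) G1=G2|G0=0|1=1 G2=G1=0 -> 010
Step 2: G0=0(const) G1=G2|G0=0|0=0 G2=G1=1 -> 001
Step 3: G0=0(const) G1=G2|G0=1|0=1 G2=G1=0 -> 010

010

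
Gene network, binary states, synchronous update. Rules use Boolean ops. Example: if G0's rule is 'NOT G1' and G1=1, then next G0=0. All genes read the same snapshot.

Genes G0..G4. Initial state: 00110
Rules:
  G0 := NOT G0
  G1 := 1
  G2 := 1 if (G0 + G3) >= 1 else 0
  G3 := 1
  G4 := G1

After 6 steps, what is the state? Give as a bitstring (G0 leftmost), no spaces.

Step 1: G0=NOT G0=NOT 0=1 G1=1(const) G2=(0+1>=1)=1 G3=1(const) G4=G1=0 -> 11110
Step 2: G0=NOT G0=NOT 1=0 G1=1(const) G2=(1+1>=1)=1 G3=1(const) G4=G1=1 -> 01111
Step 3: G0=NOT G0=NOT 0=1 G1=1(const) G2=(0+1>=1)=1 G3=1(const) G4=G1=1 -> 11111
Step 4: G0=NOT G0=NOT 1=0 G1=1(const) G2=(1+1>=1)=1 G3=1(const) G4=G1=1 -> 01111
Step 5: G0=NOT G0=NOT 0=1 G1=1(const) G2=(0+1>=1)=1 G3=1(const) G4=G1=1 -> 11111
Step 6: G0=NOT G0=NOT 1=0 G1=1(const) G2=(1+1>=1)=1 G3=1(const) G4=G1=1 -> 01111

01111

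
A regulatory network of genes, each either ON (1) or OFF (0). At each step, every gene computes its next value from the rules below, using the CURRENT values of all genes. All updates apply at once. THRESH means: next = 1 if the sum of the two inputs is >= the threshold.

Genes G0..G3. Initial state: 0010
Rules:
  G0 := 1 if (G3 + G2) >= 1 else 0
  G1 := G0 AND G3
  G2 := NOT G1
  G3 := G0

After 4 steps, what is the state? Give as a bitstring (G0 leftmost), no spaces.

Step 1: G0=(0+1>=1)=1 G1=G0&G3=0&0=0 G2=NOT G1=NOT 0=1 G3=G0=0 -> 1010
Step 2: G0=(0+1>=1)=1 G1=G0&G3=1&0=0 G2=NOT G1=NOT 0=1 G3=G0=1 -> 1011
Step 3: G0=(1+1>=1)=1 G1=G0&G3=1&1=1 G2=NOT G1=NOT 0=1 G3=G0=1 -> 1111
Step 4: G0=(1+1>=1)=1 G1=G0&G3=1&1=1 G2=NOT G1=NOT 1=0 G3=G0=1 -> 1101

1101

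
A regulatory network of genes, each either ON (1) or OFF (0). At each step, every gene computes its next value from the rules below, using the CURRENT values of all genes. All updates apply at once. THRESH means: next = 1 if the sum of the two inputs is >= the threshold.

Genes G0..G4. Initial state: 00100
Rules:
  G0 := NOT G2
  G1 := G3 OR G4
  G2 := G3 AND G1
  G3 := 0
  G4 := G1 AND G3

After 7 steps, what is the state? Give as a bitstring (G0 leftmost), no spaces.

Step 1: G0=NOT G2=NOT 1=0 G1=G3|G4=0|0=0 G2=G3&G1=0&0=0 G3=0(const) G4=G1&G3=0&0=0 -> 00000
Step 2: G0=NOT G2=NOT 0=1 G1=G3|G4=0|0=0 G2=G3&G1=0&0=0 G3=0(const) G4=G1&G3=0&0=0 -> 10000
Step 3: G0=NOT G2=NOT 0=1 G1=G3|G4=0|0=0 G2=G3&G1=0&0=0 G3=0(const) G4=G1&G3=0&0=0 -> 10000
Step 4: G0=NOT G2=NOT 0=1 G1=G3|G4=0|0=0 G2=G3&G1=0&0=0 G3=0(const) G4=G1&G3=0&0=0 -> 10000
Step 5: G0=NOT G2=NOT 0=1 G1=G3|G4=0|0=0 G2=G3&G1=0&0=0 G3=0(const) G4=G1&G3=0&0=0 -> 10000
Step 6: G0=NOT G2=NOT 0=1 G1=G3|G4=0|0=0 G2=G3&G1=0&0=0 G3=0(const) G4=G1&G3=0&0=0 -> 10000
Step 7: G0=NOT G2=NOT 0=1 G1=G3|G4=0|0=0 G2=G3&G1=0&0=0 G3=0(const) G4=G1&G3=0&0=0 -> 10000

10000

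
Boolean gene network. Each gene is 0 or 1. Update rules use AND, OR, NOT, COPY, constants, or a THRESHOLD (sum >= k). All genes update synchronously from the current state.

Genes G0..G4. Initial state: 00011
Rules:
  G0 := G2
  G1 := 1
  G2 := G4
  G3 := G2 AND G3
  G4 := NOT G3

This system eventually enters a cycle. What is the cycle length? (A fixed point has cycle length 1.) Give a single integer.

Answer: 1

Derivation:
Step 0: 00011
Step 1: G0=G2=0 G1=1(const) G2=G4=1 G3=G2&G3=0&1=0 G4=NOT G3=NOT 1=0 -> 01100
Step 2: G0=G2=1 G1=1(const) G2=G4=0 G3=G2&G3=1&0=0 G4=NOT G3=NOT 0=1 -> 11001
Step 3: G0=G2=0 G1=1(const) G2=G4=1 G3=G2&G3=0&0=0 G4=NOT G3=NOT 0=1 -> 01101
Step 4: G0=G2=1 G1=1(const) G2=G4=1 G3=G2&G3=1&0=0 G4=NOT G3=NOT 0=1 -> 11101
Step 5: G0=G2=1 G1=1(const) G2=G4=1 G3=G2&G3=1&0=0 G4=NOT G3=NOT 0=1 -> 11101
State from step 5 equals state from step 4 -> cycle length 1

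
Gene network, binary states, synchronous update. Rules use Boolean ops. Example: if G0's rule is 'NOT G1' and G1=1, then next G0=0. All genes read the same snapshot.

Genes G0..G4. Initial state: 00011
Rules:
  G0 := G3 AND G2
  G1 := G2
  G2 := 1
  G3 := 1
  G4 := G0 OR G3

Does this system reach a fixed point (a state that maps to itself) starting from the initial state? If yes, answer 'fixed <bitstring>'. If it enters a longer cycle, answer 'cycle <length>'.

Step 0: 00011
Step 1: G0=G3&G2=1&0=0 G1=G2=0 G2=1(const) G3=1(const) G4=G0|G3=0|1=1 -> 00111
Step 2: G0=G3&G2=1&1=1 G1=G2=1 G2=1(const) G3=1(const) G4=G0|G3=0|1=1 -> 11111
Step 3: G0=G3&G2=1&1=1 G1=G2=1 G2=1(const) G3=1(const) G4=G0|G3=1|1=1 -> 11111
Fixed point reached at step 2: 11111

Answer: fixed 11111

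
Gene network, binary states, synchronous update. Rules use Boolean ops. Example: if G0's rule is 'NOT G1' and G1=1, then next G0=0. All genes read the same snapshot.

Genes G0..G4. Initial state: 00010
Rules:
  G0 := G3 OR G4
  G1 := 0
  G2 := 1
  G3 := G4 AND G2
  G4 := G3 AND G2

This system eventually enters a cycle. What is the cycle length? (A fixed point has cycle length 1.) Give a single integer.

Step 0: 00010
Step 1: G0=G3|G4=1|0=1 G1=0(const) G2=1(const) G3=G4&G2=0&0=0 G4=G3&G2=1&0=0 -> 10100
Step 2: G0=G3|G4=0|0=0 G1=0(const) G2=1(const) G3=G4&G2=0&1=0 G4=G3&G2=0&1=0 -> 00100
Step 3: G0=G3|G4=0|0=0 G1=0(const) G2=1(const) G3=G4&G2=0&1=0 G4=G3&G2=0&1=0 -> 00100
State from step 3 equals state from step 2 -> cycle length 1

Answer: 1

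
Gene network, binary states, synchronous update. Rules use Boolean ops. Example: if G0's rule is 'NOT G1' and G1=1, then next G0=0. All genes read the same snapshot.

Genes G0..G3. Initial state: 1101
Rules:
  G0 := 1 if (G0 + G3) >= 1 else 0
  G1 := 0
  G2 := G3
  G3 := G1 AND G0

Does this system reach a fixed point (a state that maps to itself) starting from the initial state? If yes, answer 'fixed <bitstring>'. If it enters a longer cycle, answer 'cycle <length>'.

Answer: fixed 1000

Derivation:
Step 0: 1101
Step 1: G0=(1+1>=1)=1 G1=0(const) G2=G3=1 G3=G1&G0=1&1=1 -> 1011
Step 2: G0=(1+1>=1)=1 G1=0(const) G2=G3=1 G3=G1&G0=0&1=0 -> 1010
Step 3: G0=(1+0>=1)=1 G1=0(const) G2=G3=0 G3=G1&G0=0&1=0 -> 1000
Step 4: G0=(1+0>=1)=1 G1=0(const) G2=G3=0 G3=G1&G0=0&1=0 -> 1000
Fixed point reached at step 3: 1000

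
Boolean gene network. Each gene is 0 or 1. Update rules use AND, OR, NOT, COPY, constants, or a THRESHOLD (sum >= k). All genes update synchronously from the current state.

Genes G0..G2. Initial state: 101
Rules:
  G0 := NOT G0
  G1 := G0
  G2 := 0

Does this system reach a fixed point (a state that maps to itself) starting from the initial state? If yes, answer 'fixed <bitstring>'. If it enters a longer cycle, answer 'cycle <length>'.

Answer: cycle 2

Derivation:
Step 0: 101
Step 1: G0=NOT G0=NOT 1=0 G1=G0=1 G2=0(const) -> 010
Step 2: G0=NOT G0=NOT 0=1 G1=G0=0 G2=0(const) -> 100
Step 3: G0=NOT G0=NOT 1=0 G1=G0=1 G2=0(const) -> 010
Cycle of length 2 starting at step 1 -> no fixed point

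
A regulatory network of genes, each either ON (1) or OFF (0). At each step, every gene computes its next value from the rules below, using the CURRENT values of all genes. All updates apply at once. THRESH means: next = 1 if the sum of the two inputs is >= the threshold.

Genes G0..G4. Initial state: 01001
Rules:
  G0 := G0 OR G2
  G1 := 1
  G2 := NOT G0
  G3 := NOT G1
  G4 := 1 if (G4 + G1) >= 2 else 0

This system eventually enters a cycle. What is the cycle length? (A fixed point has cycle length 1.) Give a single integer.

Step 0: 01001
Step 1: G0=G0|G2=0|0=0 G1=1(const) G2=NOT G0=NOT 0=1 G3=NOT G1=NOT 1=0 G4=(1+1>=2)=1 -> 01101
Step 2: G0=G0|G2=0|1=1 G1=1(const) G2=NOT G0=NOT 0=1 G3=NOT G1=NOT 1=0 G4=(1+1>=2)=1 -> 11101
Step 3: G0=G0|G2=1|1=1 G1=1(const) G2=NOT G0=NOT 1=0 G3=NOT G1=NOT 1=0 G4=(1+1>=2)=1 -> 11001
Step 4: G0=G0|G2=1|0=1 G1=1(const) G2=NOT G0=NOT 1=0 G3=NOT G1=NOT 1=0 G4=(1+1>=2)=1 -> 11001
State from step 4 equals state from step 3 -> cycle length 1

Answer: 1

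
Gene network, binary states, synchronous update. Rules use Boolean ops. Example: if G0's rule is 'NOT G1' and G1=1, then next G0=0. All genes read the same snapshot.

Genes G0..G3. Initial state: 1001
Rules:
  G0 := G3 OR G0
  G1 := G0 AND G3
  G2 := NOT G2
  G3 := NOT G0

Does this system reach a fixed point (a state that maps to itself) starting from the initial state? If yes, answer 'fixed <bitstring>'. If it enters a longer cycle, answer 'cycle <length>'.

Step 0: 1001
Step 1: G0=G3|G0=1|1=1 G1=G0&G3=1&1=1 G2=NOT G2=NOT 0=1 G3=NOT G0=NOT 1=0 -> 1110
Step 2: G0=G3|G0=0|1=1 G1=G0&G3=1&0=0 G2=NOT G2=NOT 1=0 G3=NOT G0=NOT 1=0 -> 1000
Step 3: G0=G3|G0=0|1=1 G1=G0&G3=1&0=0 G2=NOT G2=NOT 0=1 G3=NOT G0=NOT 1=0 -> 1010
Step 4: G0=G3|G0=0|1=1 G1=G0&G3=1&0=0 G2=NOT G2=NOT 1=0 G3=NOT G0=NOT 1=0 -> 1000
Cycle of length 2 starting at step 2 -> no fixed point

Answer: cycle 2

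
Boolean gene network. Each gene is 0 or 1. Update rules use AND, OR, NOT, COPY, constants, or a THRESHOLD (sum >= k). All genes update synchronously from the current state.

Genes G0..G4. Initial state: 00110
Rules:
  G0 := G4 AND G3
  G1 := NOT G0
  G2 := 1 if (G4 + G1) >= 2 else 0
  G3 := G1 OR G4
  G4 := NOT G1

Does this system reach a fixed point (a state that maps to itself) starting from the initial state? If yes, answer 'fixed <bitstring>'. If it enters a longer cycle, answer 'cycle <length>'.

Answer: fixed 01010

Derivation:
Step 0: 00110
Step 1: G0=G4&G3=0&1=0 G1=NOT G0=NOT 0=1 G2=(0+0>=2)=0 G3=G1|G4=0|0=0 G4=NOT G1=NOT 0=1 -> 01001
Step 2: G0=G4&G3=1&0=0 G1=NOT G0=NOT 0=1 G2=(1+1>=2)=1 G3=G1|G4=1|1=1 G4=NOT G1=NOT 1=0 -> 01110
Step 3: G0=G4&G3=0&1=0 G1=NOT G0=NOT 0=1 G2=(0+1>=2)=0 G3=G1|G4=1|0=1 G4=NOT G1=NOT 1=0 -> 01010
Step 4: G0=G4&G3=0&1=0 G1=NOT G0=NOT 0=1 G2=(0+1>=2)=0 G3=G1|G4=1|0=1 G4=NOT G1=NOT 1=0 -> 01010
Fixed point reached at step 3: 01010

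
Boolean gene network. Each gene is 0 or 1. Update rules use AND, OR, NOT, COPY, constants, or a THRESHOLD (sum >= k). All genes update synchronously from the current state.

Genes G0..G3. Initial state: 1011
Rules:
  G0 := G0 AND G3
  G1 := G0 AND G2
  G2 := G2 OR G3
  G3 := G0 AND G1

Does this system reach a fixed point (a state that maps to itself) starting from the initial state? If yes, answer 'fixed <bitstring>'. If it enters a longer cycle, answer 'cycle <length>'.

Step 0: 1011
Step 1: G0=G0&G3=1&1=1 G1=G0&G2=1&1=1 G2=G2|G3=1|1=1 G3=G0&G1=1&0=0 -> 1110
Step 2: G0=G0&G3=1&0=0 G1=G0&G2=1&1=1 G2=G2|G3=1|0=1 G3=G0&G1=1&1=1 -> 0111
Step 3: G0=G0&G3=0&1=0 G1=G0&G2=0&1=0 G2=G2|G3=1|1=1 G3=G0&G1=0&1=0 -> 0010
Step 4: G0=G0&G3=0&0=0 G1=G0&G2=0&1=0 G2=G2|G3=1|0=1 G3=G0&G1=0&0=0 -> 0010
Fixed point reached at step 3: 0010

Answer: fixed 0010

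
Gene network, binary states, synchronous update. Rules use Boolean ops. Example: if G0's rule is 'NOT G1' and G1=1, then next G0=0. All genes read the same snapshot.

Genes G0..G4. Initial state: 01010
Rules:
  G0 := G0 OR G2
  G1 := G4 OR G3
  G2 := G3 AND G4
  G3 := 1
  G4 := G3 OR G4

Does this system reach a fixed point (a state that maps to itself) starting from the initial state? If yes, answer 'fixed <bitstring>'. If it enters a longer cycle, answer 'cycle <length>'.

Answer: fixed 11111

Derivation:
Step 0: 01010
Step 1: G0=G0|G2=0|0=0 G1=G4|G3=0|1=1 G2=G3&G4=1&0=0 G3=1(const) G4=G3|G4=1|0=1 -> 01011
Step 2: G0=G0|G2=0|0=0 G1=G4|G3=1|1=1 G2=G3&G4=1&1=1 G3=1(const) G4=G3|G4=1|1=1 -> 01111
Step 3: G0=G0|G2=0|1=1 G1=G4|G3=1|1=1 G2=G3&G4=1&1=1 G3=1(const) G4=G3|G4=1|1=1 -> 11111
Step 4: G0=G0|G2=1|1=1 G1=G4|G3=1|1=1 G2=G3&G4=1&1=1 G3=1(const) G4=G3|G4=1|1=1 -> 11111
Fixed point reached at step 3: 11111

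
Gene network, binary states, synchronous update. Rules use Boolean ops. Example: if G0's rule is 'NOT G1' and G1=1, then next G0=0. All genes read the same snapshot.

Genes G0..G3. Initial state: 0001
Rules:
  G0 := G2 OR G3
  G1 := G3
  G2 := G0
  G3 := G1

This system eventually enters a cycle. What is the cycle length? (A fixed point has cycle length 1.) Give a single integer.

Answer: 2

Derivation:
Step 0: 0001
Step 1: G0=G2|G3=0|1=1 G1=G3=1 G2=G0=0 G3=G1=0 -> 1100
Step 2: G0=G2|G3=0|0=0 G1=G3=0 G2=G0=1 G3=G1=1 -> 0011
Step 3: G0=G2|G3=1|1=1 G1=G3=1 G2=G0=0 G3=G1=0 -> 1100
State from step 3 equals state from step 1 -> cycle length 2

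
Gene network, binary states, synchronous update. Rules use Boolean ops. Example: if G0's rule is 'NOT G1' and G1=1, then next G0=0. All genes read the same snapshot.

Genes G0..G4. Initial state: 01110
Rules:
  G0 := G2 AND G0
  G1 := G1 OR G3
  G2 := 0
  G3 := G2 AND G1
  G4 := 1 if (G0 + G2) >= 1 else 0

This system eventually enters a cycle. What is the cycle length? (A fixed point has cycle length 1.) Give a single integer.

Step 0: 01110
Step 1: G0=G2&G0=1&0=0 G1=G1|G3=1|1=1 G2=0(const) G3=G2&G1=1&1=1 G4=(0+1>=1)=1 -> 01011
Step 2: G0=G2&G0=0&0=0 G1=G1|G3=1|1=1 G2=0(const) G3=G2&G1=0&1=0 G4=(0+0>=1)=0 -> 01000
Step 3: G0=G2&G0=0&0=0 G1=G1|G3=1|0=1 G2=0(const) G3=G2&G1=0&1=0 G4=(0+0>=1)=0 -> 01000
State from step 3 equals state from step 2 -> cycle length 1

Answer: 1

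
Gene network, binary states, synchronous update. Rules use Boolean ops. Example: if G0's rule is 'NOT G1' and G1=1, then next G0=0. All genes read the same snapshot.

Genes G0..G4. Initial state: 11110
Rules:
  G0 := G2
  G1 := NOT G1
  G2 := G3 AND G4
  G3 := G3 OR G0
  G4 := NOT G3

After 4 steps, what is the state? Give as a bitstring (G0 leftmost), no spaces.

Step 1: G0=G2=1 G1=NOT G1=NOT 1=0 G2=G3&G4=1&0=0 G3=G3|G0=1|1=1 G4=NOT G3=NOT 1=0 -> 10010
Step 2: G0=G2=0 G1=NOT G1=NOT 0=1 G2=G3&G4=1&0=0 G3=G3|G0=1|1=1 G4=NOT G3=NOT 1=0 -> 01010
Step 3: G0=G2=0 G1=NOT G1=NOT 1=0 G2=G3&G4=1&0=0 G3=G3|G0=1|0=1 G4=NOT G3=NOT 1=0 -> 00010
Step 4: G0=G2=0 G1=NOT G1=NOT 0=1 G2=G3&G4=1&0=0 G3=G3|G0=1|0=1 G4=NOT G3=NOT 1=0 -> 01010

01010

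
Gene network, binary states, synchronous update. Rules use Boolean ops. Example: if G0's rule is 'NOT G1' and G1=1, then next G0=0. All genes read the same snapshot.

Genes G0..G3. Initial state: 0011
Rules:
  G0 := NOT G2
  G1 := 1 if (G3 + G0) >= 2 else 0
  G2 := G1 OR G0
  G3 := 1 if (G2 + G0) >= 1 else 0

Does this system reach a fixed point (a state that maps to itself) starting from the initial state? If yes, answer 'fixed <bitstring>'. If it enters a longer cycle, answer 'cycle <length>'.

Step 0: 0011
Step 1: G0=NOT G2=NOT 1=0 G1=(1+0>=2)=0 G2=G1|G0=0|0=0 G3=(1+0>=1)=1 -> 0001
Step 2: G0=NOT G2=NOT 0=1 G1=(1+0>=2)=0 G2=G1|G0=0|0=0 G3=(0+0>=1)=0 -> 1000
Step 3: G0=NOT G2=NOT 0=1 G1=(0+1>=2)=0 G2=G1|G0=0|1=1 G3=(0+1>=1)=1 -> 1011
Step 4: G0=NOT G2=NOT 1=0 G1=(1+1>=2)=1 G2=G1|G0=0|1=1 G3=(1+1>=1)=1 -> 0111
Step 5: G0=NOT G2=NOT 1=0 G1=(1+0>=2)=0 G2=G1|G0=1|0=1 G3=(1+0>=1)=1 -> 0011
Cycle of length 5 starting at step 0 -> no fixed point

Answer: cycle 5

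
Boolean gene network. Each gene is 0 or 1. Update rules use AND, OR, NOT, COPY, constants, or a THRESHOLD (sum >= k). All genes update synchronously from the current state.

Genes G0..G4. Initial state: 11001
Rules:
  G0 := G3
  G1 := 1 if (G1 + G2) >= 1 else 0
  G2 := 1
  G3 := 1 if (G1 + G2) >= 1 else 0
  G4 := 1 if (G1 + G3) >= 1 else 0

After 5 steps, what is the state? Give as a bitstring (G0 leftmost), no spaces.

Step 1: G0=G3=0 G1=(1+0>=1)=1 G2=1(const) G3=(1+0>=1)=1 G4=(1+0>=1)=1 -> 01111
Step 2: G0=G3=1 G1=(1+1>=1)=1 G2=1(const) G3=(1+1>=1)=1 G4=(1+1>=1)=1 -> 11111
Step 3: G0=G3=1 G1=(1+1>=1)=1 G2=1(const) G3=(1+1>=1)=1 G4=(1+1>=1)=1 -> 11111
Step 4: G0=G3=1 G1=(1+1>=1)=1 G2=1(const) G3=(1+1>=1)=1 G4=(1+1>=1)=1 -> 11111
Step 5: G0=G3=1 G1=(1+1>=1)=1 G2=1(const) G3=(1+1>=1)=1 G4=(1+1>=1)=1 -> 11111

11111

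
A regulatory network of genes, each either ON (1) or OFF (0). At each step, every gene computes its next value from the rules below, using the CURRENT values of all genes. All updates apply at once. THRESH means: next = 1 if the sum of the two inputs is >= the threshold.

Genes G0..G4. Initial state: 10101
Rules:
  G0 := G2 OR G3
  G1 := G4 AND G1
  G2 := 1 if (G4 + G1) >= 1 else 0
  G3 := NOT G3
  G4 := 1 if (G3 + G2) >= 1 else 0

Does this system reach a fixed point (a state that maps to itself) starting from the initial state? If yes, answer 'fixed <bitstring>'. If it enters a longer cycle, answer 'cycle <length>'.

Answer: cycle 2

Derivation:
Step 0: 10101
Step 1: G0=G2|G3=1|0=1 G1=G4&G1=1&0=0 G2=(1+0>=1)=1 G3=NOT G3=NOT 0=1 G4=(0+1>=1)=1 -> 10111
Step 2: G0=G2|G3=1|1=1 G1=G4&G1=1&0=0 G2=(1+0>=1)=1 G3=NOT G3=NOT 1=0 G4=(1+1>=1)=1 -> 10101
Cycle of length 2 starting at step 0 -> no fixed point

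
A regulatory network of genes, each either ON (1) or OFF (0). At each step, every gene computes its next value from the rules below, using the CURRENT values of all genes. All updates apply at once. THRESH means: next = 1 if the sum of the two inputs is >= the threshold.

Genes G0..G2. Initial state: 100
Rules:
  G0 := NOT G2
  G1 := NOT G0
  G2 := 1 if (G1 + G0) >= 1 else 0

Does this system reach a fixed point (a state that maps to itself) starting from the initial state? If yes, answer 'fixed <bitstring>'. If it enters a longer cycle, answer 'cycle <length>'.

Answer: cycle 3

Derivation:
Step 0: 100
Step 1: G0=NOT G2=NOT 0=1 G1=NOT G0=NOT 1=0 G2=(0+1>=1)=1 -> 101
Step 2: G0=NOT G2=NOT 1=0 G1=NOT G0=NOT 1=0 G2=(0+1>=1)=1 -> 001
Step 3: G0=NOT G2=NOT 1=0 G1=NOT G0=NOT 0=1 G2=(0+0>=1)=0 -> 010
Step 4: G0=NOT G2=NOT 0=1 G1=NOT G0=NOT 0=1 G2=(1+0>=1)=1 -> 111
Step 5: G0=NOT G2=NOT 1=0 G1=NOT G0=NOT 1=0 G2=(1+1>=1)=1 -> 001
Cycle of length 3 starting at step 2 -> no fixed point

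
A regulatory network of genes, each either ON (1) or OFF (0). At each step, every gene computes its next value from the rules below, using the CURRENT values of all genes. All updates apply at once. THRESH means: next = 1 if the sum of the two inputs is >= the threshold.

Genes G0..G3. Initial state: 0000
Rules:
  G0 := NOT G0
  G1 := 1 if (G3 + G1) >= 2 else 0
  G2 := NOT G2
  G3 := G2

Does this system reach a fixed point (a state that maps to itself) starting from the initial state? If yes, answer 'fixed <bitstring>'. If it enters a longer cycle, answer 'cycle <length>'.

Answer: cycle 2

Derivation:
Step 0: 0000
Step 1: G0=NOT G0=NOT 0=1 G1=(0+0>=2)=0 G2=NOT G2=NOT 0=1 G3=G2=0 -> 1010
Step 2: G0=NOT G0=NOT 1=0 G1=(0+0>=2)=0 G2=NOT G2=NOT 1=0 G3=G2=1 -> 0001
Step 3: G0=NOT G0=NOT 0=1 G1=(1+0>=2)=0 G2=NOT G2=NOT 0=1 G3=G2=0 -> 1010
Cycle of length 2 starting at step 1 -> no fixed point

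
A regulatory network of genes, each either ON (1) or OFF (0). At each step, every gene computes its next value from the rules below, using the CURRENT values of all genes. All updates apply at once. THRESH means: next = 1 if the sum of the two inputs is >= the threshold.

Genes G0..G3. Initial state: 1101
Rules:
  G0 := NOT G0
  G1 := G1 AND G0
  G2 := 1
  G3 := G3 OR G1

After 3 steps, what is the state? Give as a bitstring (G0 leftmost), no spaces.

Step 1: G0=NOT G0=NOT 1=0 G1=G1&G0=1&1=1 G2=1(const) G3=G3|G1=1|1=1 -> 0111
Step 2: G0=NOT G0=NOT 0=1 G1=G1&G0=1&0=0 G2=1(const) G3=G3|G1=1|1=1 -> 1011
Step 3: G0=NOT G0=NOT 1=0 G1=G1&G0=0&1=0 G2=1(const) G3=G3|G1=1|0=1 -> 0011

0011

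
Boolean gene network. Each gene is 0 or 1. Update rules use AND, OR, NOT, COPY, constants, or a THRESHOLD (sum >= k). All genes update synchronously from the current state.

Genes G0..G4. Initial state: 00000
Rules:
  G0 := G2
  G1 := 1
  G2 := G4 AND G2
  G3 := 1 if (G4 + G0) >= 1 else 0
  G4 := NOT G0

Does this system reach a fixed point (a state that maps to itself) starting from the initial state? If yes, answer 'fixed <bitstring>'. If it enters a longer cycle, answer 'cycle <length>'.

Step 0: 00000
Step 1: G0=G2=0 G1=1(const) G2=G4&G2=0&0=0 G3=(0+0>=1)=0 G4=NOT G0=NOT 0=1 -> 01001
Step 2: G0=G2=0 G1=1(const) G2=G4&G2=1&0=0 G3=(1+0>=1)=1 G4=NOT G0=NOT 0=1 -> 01011
Step 3: G0=G2=0 G1=1(const) G2=G4&G2=1&0=0 G3=(1+0>=1)=1 G4=NOT G0=NOT 0=1 -> 01011
Fixed point reached at step 2: 01011

Answer: fixed 01011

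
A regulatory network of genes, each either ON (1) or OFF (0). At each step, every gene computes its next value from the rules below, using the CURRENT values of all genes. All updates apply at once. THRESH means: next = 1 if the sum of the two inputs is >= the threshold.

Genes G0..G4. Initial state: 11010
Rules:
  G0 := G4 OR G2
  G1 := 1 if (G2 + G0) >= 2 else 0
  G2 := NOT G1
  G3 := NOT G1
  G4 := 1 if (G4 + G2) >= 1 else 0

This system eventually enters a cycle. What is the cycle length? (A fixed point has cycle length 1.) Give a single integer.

Step 0: 11010
Step 1: G0=G4|G2=0|0=0 G1=(0+1>=2)=0 G2=NOT G1=NOT 1=0 G3=NOT G1=NOT 1=0 G4=(0+0>=1)=0 -> 00000
Step 2: G0=G4|G2=0|0=0 G1=(0+0>=2)=0 G2=NOT G1=NOT 0=1 G3=NOT G1=NOT 0=1 G4=(0+0>=1)=0 -> 00110
Step 3: G0=G4|G2=0|1=1 G1=(1+0>=2)=0 G2=NOT G1=NOT 0=1 G3=NOT G1=NOT 0=1 G4=(0+1>=1)=1 -> 10111
Step 4: G0=G4|G2=1|1=1 G1=(1+1>=2)=1 G2=NOT G1=NOT 0=1 G3=NOT G1=NOT 0=1 G4=(1+1>=1)=1 -> 11111
Step 5: G0=G4|G2=1|1=1 G1=(1+1>=2)=1 G2=NOT G1=NOT 1=0 G3=NOT G1=NOT 1=0 G4=(1+1>=1)=1 -> 11001
Step 6: G0=G4|G2=1|0=1 G1=(0+1>=2)=0 G2=NOT G1=NOT 1=0 G3=NOT G1=NOT 1=0 G4=(1+0>=1)=1 -> 10001
Step 7: G0=G4|G2=1|0=1 G1=(0+1>=2)=0 G2=NOT G1=NOT 0=1 G3=NOT G1=NOT 0=1 G4=(1+0>=1)=1 -> 10111
State from step 7 equals state from step 3 -> cycle length 4

Answer: 4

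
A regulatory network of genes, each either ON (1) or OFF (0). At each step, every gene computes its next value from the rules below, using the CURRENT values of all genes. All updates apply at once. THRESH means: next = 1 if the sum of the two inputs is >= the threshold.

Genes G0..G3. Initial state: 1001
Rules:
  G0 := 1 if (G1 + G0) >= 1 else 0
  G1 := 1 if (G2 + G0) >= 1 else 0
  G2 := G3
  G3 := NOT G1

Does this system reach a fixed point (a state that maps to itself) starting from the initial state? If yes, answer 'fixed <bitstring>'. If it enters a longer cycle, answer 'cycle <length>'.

Answer: fixed 1100

Derivation:
Step 0: 1001
Step 1: G0=(0+1>=1)=1 G1=(0+1>=1)=1 G2=G3=1 G3=NOT G1=NOT 0=1 -> 1111
Step 2: G0=(1+1>=1)=1 G1=(1+1>=1)=1 G2=G3=1 G3=NOT G1=NOT 1=0 -> 1110
Step 3: G0=(1+1>=1)=1 G1=(1+1>=1)=1 G2=G3=0 G3=NOT G1=NOT 1=0 -> 1100
Step 4: G0=(1+1>=1)=1 G1=(0+1>=1)=1 G2=G3=0 G3=NOT G1=NOT 1=0 -> 1100
Fixed point reached at step 3: 1100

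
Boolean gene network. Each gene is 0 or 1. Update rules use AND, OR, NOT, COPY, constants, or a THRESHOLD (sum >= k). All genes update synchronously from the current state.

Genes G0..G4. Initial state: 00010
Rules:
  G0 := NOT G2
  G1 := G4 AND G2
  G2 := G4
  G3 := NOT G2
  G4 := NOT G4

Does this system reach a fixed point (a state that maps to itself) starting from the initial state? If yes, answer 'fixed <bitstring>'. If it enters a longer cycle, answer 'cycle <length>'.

Step 0: 00010
Step 1: G0=NOT G2=NOT 0=1 G1=G4&G2=0&0=0 G2=G4=0 G3=NOT G2=NOT 0=1 G4=NOT G4=NOT 0=1 -> 10011
Step 2: G0=NOT G2=NOT 0=1 G1=G4&G2=1&0=0 G2=G4=1 G3=NOT G2=NOT 0=1 G4=NOT G4=NOT 1=0 -> 10110
Step 3: G0=NOT G2=NOT 1=0 G1=G4&G2=0&1=0 G2=G4=0 G3=NOT G2=NOT 1=0 G4=NOT G4=NOT 0=1 -> 00001
Step 4: G0=NOT G2=NOT 0=1 G1=G4&G2=1&0=0 G2=G4=1 G3=NOT G2=NOT 0=1 G4=NOT G4=NOT 1=0 -> 10110
Cycle of length 2 starting at step 2 -> no fixed point

Answer: cycle 2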